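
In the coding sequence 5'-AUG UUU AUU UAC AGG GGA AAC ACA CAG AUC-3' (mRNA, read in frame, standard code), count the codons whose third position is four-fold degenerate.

2

Codon 1 AUG (Met): third position 1-fold.
Codon 2 UUU (Phe): third position 2-fold.
Codon 3 AUU (Ile): third position 3-fold.
Codon 4 UAC (Tyr): third position 2-fold.
Codon 5 AGG (Arg): third position 2-fold.
Codon 6 GGA (Gly): third position 4-fold.
Codon 7 AAC (Asn): third position 2-fold.
Codon 8 ACA (Thr): third position 4-fold.
Codon 9 CAG (Gln): third position 2-fold.
Codon 10 AUC (Ile): third position 3-fold.
Four-fold degenerate third positions: 2.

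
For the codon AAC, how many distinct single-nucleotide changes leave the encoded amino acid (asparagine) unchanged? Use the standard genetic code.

Position 1: none → 0 synonymous.
Position 2: none → 0 synonymous.
Position 3: AAU → 1 synonymous.
Total: 0 + 0 + 1 = 1.

1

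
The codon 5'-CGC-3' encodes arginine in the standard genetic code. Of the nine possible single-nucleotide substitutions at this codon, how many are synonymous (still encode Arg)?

3

Position 1: none → 0 synonymous.
Position 2: none → 0 synonymous.
Position 3: CGT, CGA, CGG → 3 synonymous.
Total: 0 + 0 + 3 = 3.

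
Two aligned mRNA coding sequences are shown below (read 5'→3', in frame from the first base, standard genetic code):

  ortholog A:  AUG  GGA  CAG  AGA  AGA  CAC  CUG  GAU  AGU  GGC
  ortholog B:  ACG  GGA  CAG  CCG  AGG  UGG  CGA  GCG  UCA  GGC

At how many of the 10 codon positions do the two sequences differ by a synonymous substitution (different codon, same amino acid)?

Codon 1: AUG Met / ACG Thr — nonsynonymous.
Codon 2: GGA Gly / GGA Gly — identical.
Codon 3: CAG Gln / CAG Gln — identical.
Codon 4: AGA Arg / CCG Pro — nonsynonymous.
Codon 5: AGA Arg / AGG Arg — synonymous.
Codon 6: CAC His / UGG Trp — nonsynonymous.
Codon 7: CUG Leu / CGA Arg — nonsynonymous.
Codon 8: GAU Asp / GCG Ala — nonsynonymous.
Codon 9: AGU Ser / UCA Ser — synonymous.
Codon 10: GGC Gly / GGC Gly — identical.
Synonymous differences: 2.

2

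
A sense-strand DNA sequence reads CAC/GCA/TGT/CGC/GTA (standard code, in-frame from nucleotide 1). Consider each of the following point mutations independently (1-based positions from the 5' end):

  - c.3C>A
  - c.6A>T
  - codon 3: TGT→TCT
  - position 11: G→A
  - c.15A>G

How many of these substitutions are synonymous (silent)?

Codon 1: CAC (His) → CAA (Gln) — missense.
Codon 2: GCA (Ala) → GCT (Ala) — synonymous.
Codon 3: TGT (Cys) → TCT (Ser) — missense.
Codon 4: CGC (Arg) → CAC (His) — missense.
Codon 5: GTA (Val) → GTG (Val) — synonymous.
Synonymous: 2 of 5.

2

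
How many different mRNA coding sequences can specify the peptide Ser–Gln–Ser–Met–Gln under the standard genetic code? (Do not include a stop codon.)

Ser: 6 codons.
Gln: 2 codons.
Ser: 6 codons.
Met: 1 codon.
Gln: 2 codons.
6 × 2 × 6 × 1 × 2 = 144.

144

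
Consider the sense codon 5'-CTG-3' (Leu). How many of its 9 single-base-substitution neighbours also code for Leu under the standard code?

Position 1: TTG → 1 synonymous.
Position 2: none → 0 synonymous.
Position 3: CTT, CTC, CTA → 3 synonymous.
Total: 1 + 0 + 3 = 4.

4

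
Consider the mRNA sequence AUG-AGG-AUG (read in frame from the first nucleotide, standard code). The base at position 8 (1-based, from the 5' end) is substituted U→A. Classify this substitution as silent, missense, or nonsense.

Position 8 falls in codon 3: AUG → Met.
After the substitution the codon is AAG → Lys.
Met ≠ Lys, so this is a missense mutation.

missense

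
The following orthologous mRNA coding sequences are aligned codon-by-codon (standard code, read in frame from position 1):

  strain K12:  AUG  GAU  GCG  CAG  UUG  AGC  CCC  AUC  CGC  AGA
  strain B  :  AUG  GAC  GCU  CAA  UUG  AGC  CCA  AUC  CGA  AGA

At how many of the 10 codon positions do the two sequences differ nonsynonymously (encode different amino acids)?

0

Codon 1: AUG Met / AUG Met — identical.
Codon 2: GAU Asp / GAC Asp — synonymous.
Codon 3: GCG Ala / GCU Ala — synonymous.
Codon 4: CAG Gln / CAA Gln — synonymous.
Codon 5: UUG Leu / UUG Leu — identical.
Codon 6: AGC Ser / AGC Ser — identical.
Codon 7: CCC Pro / CCA Pro — synonymous.
Codon 8: AUC Ile / AUC Ile — identical.
Codon 9: CGC Arg / CGA Arg — synonymous.
Codon 10: AGA Arg / AGA Arg — identical.
Nonsynonymous differences: 0.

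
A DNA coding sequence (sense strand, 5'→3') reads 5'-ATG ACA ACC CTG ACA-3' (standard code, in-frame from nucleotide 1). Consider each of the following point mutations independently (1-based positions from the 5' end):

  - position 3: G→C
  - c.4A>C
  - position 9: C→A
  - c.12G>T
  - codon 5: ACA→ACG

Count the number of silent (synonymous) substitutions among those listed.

3

Codon 1: ATG (Met) → ATC (Ile) — missense.
Codon 2: ACA (Thr) → CCA (Pro) — missense.
Codon 3: ACC (Thr) → ACA (Thr) — synonymous.
Codon 4: CTG (Leu) → CTT (Leu) — synonymous.
Codon 5: ACA (Thr) → ACG (Thr) — synonymous.
Synonymous: 3 of 5.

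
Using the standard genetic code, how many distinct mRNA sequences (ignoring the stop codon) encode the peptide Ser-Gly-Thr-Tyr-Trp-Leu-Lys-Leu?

Ser: 6 codons.
Gly: 4 codons.
Thr: 4 codons.
Tyr: 2 codons.
Trp: 1 codon.
Leu: 6 codons.
Lys: 2 codons.
Leu: 6 codons.
6 × 4 × 4 × 2 × 1 × 6 × 2 × 6 = 13824.

13824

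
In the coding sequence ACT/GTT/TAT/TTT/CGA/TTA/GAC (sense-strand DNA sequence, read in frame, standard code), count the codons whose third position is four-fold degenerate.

3

Codon 1 ACT (Thr): third position 4-fold.
Codon 2 GTT (Val): third position 4-fold.
Codon 3 TAT (Tyr): third position 2-fold.
Codon 4 TTT (Phe): third position 2-fold.
Codon 5 CGA (Arg): third position 4-fold.
Codon 6 TTA (Leu): third position 2-fold.
Codon 7 GAC (Asp): third position 2-fold.
Four-fold degenerate third positions: 3.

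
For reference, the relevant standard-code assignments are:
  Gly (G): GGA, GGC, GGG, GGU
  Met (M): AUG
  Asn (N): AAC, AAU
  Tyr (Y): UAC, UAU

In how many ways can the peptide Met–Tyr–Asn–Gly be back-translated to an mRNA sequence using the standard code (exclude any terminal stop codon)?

16

Met: 1 codon.
Tyr: 2 codons.
Asn: 2 codons.
Gly: 4 codons.
1 × 2 × 2 × 4 = 16.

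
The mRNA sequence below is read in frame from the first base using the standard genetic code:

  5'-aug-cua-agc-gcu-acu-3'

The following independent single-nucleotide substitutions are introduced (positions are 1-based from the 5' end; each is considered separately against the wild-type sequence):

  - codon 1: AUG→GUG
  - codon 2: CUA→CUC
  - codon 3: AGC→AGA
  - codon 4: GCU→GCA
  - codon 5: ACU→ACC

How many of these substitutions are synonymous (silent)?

3

Codon 1: AUG (Met) → GUG (Val) — missense.
Codon 2: CUA (Leu) → CUC (Leu) — synonymous.
Codon 3: AGC (Ser) → AGA (Arg) — missense.
Codon 4: GCU (Ala) → GCA (Ala) — synonymous.
Codon 5: ACU (Thr) → ACC (Thr) — synonymous.
Synonymous: 3 of 5.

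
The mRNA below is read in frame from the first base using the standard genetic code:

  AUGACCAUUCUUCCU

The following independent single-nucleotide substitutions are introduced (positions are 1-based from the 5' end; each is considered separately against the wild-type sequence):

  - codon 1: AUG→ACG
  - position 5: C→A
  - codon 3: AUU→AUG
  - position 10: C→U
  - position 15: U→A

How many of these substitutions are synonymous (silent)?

Codon 1: AUG (Met) → ACG (Thr) — missense.
Codon 2: ACC (Thr) → AAC (Asn) — missense.
Codon 3: AUU (Ile) → AUG (Met) — missense.
Codon 4: CUU (Leu) → UUU (Phe) — missense.
Codon 5: CCU (Pro) → CCA (Pro) — synonymous.
Synonymous: 1 of 5.

1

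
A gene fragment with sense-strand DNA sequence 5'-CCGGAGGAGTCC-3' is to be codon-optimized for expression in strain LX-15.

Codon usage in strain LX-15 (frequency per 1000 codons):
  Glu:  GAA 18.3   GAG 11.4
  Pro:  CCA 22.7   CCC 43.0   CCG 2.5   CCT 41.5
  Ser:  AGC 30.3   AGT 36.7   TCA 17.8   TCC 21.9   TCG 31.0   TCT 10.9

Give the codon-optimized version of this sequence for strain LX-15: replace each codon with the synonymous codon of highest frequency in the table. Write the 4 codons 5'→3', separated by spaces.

CCC GAA GAA AGT

Codon 1 (Pro): best is CCC at 43.0.
Codon 2 (Glu): best is GAA at 18.3.
Codon 3 (Glu): best is GAA at 18.3.
Codon 4 (Ser): best is AGT at 36.7.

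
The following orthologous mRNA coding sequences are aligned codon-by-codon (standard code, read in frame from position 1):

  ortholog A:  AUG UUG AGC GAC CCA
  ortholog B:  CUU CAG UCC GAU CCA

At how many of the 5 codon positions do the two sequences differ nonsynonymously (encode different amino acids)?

Codon 1: AUG Met / CUU Leu — nonsynonymous.
Codon 2: UUG Leu / CAG Gln — nonsynonymous.
Codon 3: AGC Ser / UCC Ser — synonymous.
Codon 4: GAC Asp / GAU Asp — synonymous.
Codon 5: CCA Pro / CCA Pro — identical.
Nonsynonymous differences: 2.

2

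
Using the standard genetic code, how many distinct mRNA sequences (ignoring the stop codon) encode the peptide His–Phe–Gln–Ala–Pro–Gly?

His: 2 codons.
Phe: 2 codons.
Gln: 2 codons.
Ala: 4 codons.
Pro: 4 codons.
Gly: 4 codons.
2 × 2 × 2 × 4 × 4 × 4 = 512.

512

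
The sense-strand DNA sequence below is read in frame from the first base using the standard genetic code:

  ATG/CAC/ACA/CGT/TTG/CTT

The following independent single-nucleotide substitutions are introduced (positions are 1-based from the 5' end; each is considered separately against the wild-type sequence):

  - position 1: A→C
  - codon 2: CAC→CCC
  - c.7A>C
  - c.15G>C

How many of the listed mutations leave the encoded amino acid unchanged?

Codon 1: ATG (Met) → CTG (Leu) — missense.
Codon 2: CAC (His) → CCC (Pro) — missense.
Codon 3: ACA (Thr) → CCA (Pro) — missense.
Codon 5: TTG (Leu) → TTC (Phe) — missense.
Synonymous: 0 of 4.

0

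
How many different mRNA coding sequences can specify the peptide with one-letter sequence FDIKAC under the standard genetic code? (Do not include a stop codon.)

Phe: 2 codons.
Asp: 2 codons.
Ile: 3 codons.
Lys: 2 codons.
Ala: 4 codons.
Cys: 2 codons.
2 × 2 × 3 × 2 × 4 × 2 = 192.

192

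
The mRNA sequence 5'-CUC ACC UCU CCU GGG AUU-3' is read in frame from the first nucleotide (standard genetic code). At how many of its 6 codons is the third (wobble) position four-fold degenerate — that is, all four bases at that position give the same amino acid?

5

Codon 1 CUC (Leu): third position 4-fold.
Codon 2 ACC (Thr): third position 4-fold.
Codon 3 UCU (Ser): third position 4-fold.
Codon 4 CCU (Pro): third position 4-fold.
Codon 5 GGG (Gly): third position 4-fold.
Codon 6 AUU (Ile): third position 3-fold.
Four-fold degenerate third positions: 5.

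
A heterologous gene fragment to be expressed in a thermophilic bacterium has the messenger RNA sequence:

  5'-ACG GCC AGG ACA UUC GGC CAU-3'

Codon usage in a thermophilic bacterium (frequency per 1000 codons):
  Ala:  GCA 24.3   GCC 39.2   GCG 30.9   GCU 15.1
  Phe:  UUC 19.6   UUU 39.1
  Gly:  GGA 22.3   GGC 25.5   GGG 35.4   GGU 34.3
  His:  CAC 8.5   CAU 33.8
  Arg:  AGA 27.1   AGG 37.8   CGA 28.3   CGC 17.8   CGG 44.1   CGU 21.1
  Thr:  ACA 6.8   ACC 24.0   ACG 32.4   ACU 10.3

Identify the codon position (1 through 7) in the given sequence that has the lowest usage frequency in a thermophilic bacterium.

4

Codon 1 ACG (Thr): 32.4 per 1000.
Codon 2 GCC (Ala): 39.2 per 1000.
Codon 3 AGG (Arg): 37.8 per 1000.
Codon 4 ACA (Thr): 6.8 per 1000.
Codon 5 UUC (Phe): 19.6 per 1000.
Codon 6 GGC (Gly): 25.5 per 1000.
Codon 7 CAU (His): 33.8 per 1000.
Lowest frequency is 6.8 at codon 4.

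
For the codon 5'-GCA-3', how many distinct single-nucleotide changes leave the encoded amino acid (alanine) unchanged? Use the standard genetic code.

3

Position 1: none → 0 synonymous.
Position 2: none → 0 synonymous.
Position 3: GCU, GCC, GCG → 3 synonymous.
Total: 0 + 0 + 3 = 3.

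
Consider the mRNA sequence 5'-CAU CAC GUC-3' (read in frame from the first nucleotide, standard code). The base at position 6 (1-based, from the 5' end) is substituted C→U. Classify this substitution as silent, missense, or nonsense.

silent

Position 6 falls in codon 2: CAC → His.
After the substitution the codon is CAU → His.
Both encode His, so the change is synonymous.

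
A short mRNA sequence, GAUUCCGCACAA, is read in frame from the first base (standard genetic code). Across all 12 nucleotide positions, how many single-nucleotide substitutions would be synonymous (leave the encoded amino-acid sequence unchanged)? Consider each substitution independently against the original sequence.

Codon 1 (GAU, Asp): 1 synonymous substitution.
Codon 2 (UCC, Ser): 3 synonymous substitutions.
Codon 3 (GCA, Ala): 3 synonymous substitutions.
Codon 4 (CAA, Gln): 1 synonymous substitution.
Total: 1 + 3 + 3 + 1 = 8.

8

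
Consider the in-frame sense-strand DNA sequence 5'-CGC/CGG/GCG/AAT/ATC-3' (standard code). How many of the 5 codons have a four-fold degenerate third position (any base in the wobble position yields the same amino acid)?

3

Codon 1 CGC (Arg): third position 4-fold.
Codon 2 CGG (Arg): third position 4-fold.
Codon 3 GCG (Ala): third position 4-fold.
Codon 4 AAT (Asn): third position 2-fold.
Codon 5 ATC (Ile): third position 3-fold.
Four-fold degenerate third positions: 3.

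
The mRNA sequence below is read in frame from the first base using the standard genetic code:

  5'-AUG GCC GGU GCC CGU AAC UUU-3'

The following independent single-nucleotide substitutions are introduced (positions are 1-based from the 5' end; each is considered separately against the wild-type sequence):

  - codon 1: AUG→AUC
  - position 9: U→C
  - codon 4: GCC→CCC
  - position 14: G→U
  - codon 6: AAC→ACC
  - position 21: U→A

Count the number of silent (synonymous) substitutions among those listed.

Codon 1: AUG (Met) → AUC (Ile) — missense.
Codon 3: GGU (Gly) → GGC (Gly) — synonymous.
Codon 4: GCC (Ala) → CCC (Pro) — missense.
Codon 5: CGU (Arg) → CUU (Leu) — missense.
Codon 6: AAC (Asn) → ACC (Thr) — missense.
Codon 7: UUU (Phe) → UUA (Leu) — missense.
Synonymous: 1 of 6.

1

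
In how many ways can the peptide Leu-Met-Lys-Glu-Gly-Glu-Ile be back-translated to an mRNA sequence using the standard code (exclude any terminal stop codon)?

Leu: 6 codons.
Met: 1 codon.
Lys: 2 codons.
Glu: 2 codons.
Gly: 4 codons.
Glu: 2 codons.
Ile: 3 codons.
6 × 1 × 2 × 2 × 4 × 2 × 3 = 576.

576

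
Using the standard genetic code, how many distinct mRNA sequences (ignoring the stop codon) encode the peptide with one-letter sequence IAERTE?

1152

Ile: 3 codons.
Ala: 4 codons.
Glu: 2 codons.
Arg: 6 codons.
Thr: 4 codons.
Glu: 2 codons.
3 × 4 × 2 × 6 × 4 × 2 = 1152.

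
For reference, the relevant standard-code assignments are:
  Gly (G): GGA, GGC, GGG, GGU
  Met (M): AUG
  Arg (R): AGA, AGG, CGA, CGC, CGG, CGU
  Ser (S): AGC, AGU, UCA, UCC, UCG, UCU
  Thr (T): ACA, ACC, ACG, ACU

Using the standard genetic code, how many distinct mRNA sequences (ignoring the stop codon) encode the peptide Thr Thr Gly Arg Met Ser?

2304

Thr: 4 codons.
Thr: 4 codons.
Gly: 4 codons.
Arg: 6 codons.
Met: 1 codon.
Ser: 6 codons.
4 × 4 × 4 × 6 × 1 × 6 = 2304.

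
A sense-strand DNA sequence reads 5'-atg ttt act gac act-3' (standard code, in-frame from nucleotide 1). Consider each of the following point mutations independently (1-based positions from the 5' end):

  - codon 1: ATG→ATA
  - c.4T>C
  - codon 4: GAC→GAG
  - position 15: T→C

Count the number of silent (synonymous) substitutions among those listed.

1

Codon 1: ATG (Met) → ATA (Ile) — missense.
Codon 2: TTT (Phe) → CTT (Leu) — missense.
Codon 4: GAC (Asp) → GAG (Glu) — missense.
Codon 5: ACT (Thr) → ACC (Thr) — synonymous.
Synonymous: 1 of 4.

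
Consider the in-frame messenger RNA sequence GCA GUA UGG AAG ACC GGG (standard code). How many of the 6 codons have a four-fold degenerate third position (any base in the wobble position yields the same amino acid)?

4

Codon 1 GCA (Ala): third position 4-fold.
Codon 2 GUA (Val): third position 4-fold.
Codon 3 UGG (Trp): third position 1-fold.
Codon 4 AAG (Lys): third position 2-fold.
Codon 5 ACC (Thr): third position 4-fold.
Codon 6 GGG (Gly): third position 4-fold.
Four-fold degenerate third positions: 4.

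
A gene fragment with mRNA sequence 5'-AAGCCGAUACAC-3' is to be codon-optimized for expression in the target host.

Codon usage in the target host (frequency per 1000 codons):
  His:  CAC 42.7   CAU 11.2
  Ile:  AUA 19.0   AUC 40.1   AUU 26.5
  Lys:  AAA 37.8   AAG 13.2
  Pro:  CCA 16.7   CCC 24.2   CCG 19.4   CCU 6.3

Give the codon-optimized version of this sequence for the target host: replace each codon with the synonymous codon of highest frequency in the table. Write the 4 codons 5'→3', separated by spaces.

AAA CCC AUC CAC

Codon 1 (Lys): best is AAA at 37.8.
Codon 2 (Pro): best is CCC at 24.2.
Codon 3 (Ile): best is AUC at 40.1.
Codon 4 (His): best is CAC at 42.7.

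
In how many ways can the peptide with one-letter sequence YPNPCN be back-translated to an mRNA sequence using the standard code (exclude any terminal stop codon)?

Tyr: 2 codons.
Pro: 4 codons.
Asn: 2 codons.
Pro: 4 codons.
Cys: 2 codons.
Asn: 2 codons.
2 × 4 × 2 × 4 × 2 × 2 = 256.

256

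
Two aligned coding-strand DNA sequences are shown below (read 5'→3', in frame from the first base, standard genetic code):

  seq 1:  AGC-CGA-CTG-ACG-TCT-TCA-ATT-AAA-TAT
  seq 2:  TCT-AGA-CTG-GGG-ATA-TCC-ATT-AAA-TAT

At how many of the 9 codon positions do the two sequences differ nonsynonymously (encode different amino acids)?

Codon 1: AGC Ser / TCT Ser — synonymous.
Codon 2: CGA Arg / AGA Arg — synonymous.
Codon 3: CTG Leu / CTG Leu — identical.
Codon 4: ACG Thr / GGG Gly — nonsynonymous.
Codon 5: TCT Ser / ATA Ile — nonsynonymous.
Codon 6: TCA Ser / TCC Ser — synonymous.
Codon 7: ATT Ile / ATT Ile — identical.
Codon 8: AAA Lys / AAA Lys — identical.
Codon 9: TAT Tyr / TAT Tyr — identical.
Nonsynonymous differences: 2.

2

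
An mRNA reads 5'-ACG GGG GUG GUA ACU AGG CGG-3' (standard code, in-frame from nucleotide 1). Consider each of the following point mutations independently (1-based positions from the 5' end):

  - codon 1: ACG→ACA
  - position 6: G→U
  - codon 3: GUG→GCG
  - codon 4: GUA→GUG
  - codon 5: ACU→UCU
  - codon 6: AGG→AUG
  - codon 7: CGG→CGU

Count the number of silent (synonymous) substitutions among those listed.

Codon 1: ACG (Thr) → ACA (Thr) — synonymous.
Codon 2: GGG (Gly) → GGU (Gly) — synonymous.
Codon 3: GUG (Val) → GCG (Ala) — missense.
Codon 4: GUA (Val) → GUG (Val) — synonymous.
Codon 5: ACU (Thr) → UCU (Ser) — missense.
Codon 6: AGG (Arg) → AUG (Met) — missense.
Codon 7: CGG (Arg) → CGU (Arg) — synonymous.
Synonymous: 4 of 7.

4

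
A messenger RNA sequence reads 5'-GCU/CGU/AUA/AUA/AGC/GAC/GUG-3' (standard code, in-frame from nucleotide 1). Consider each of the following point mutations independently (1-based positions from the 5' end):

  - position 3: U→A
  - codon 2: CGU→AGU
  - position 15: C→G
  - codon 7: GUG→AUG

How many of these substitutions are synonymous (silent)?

1

Codon 1: GCU (Ala) → GCA (Ala) — synonymous.
Codon 2: CGU (Arg) → AGU (Ser) — missense.
Codon 5: AGC (Ser) → AGG (Arg) — missense.
Codon 7: GUG (Val) → AUG (Met) — missense.
Synonymous: 1 of 4.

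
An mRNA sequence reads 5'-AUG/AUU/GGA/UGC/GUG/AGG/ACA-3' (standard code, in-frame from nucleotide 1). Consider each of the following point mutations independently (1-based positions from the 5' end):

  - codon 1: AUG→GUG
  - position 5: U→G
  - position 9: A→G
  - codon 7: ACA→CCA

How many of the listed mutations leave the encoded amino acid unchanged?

1

Codon 1: AUG (Met) → GUG (Val) — missense.
Codon 2: AUU (Ile) → AGU (Ser) — missense.
Codon 3: GGA (Gly) → GGG (Gly) — synonymous.
Codon 7: ACA (Thr) → CCA (Pro) — missense.
Synonymous: 1 of 4.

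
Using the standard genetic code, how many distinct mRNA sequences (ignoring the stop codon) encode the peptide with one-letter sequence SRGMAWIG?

6912

Ser: 6 codons.
Arg: 6 codons.
Gly: 4 codons.
Met: 1 codon.
Ala: 4 codons.
Trp: 1 codon.
Ile: 3 codons.
Gly: 4 codons.
6 × 6 × 4 × 1 × 4 × 1 × 3 × 4 = 6912.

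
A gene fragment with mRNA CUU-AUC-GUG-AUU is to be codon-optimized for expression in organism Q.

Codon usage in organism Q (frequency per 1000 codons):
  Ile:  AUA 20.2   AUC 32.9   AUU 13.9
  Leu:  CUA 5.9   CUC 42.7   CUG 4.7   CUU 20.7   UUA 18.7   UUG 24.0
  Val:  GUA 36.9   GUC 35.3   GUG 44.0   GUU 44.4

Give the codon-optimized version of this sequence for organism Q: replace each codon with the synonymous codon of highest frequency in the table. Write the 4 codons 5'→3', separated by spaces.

CUC AUC GUU AUC

Codon 1 (Leu): best is CUC at 42.7.
Codon 2 (Ile): best is AUC at 32.9.
Codon 3 (Val): best is GUU at 44.4.
Codon 4 (Ile): best is AUC at 32.9.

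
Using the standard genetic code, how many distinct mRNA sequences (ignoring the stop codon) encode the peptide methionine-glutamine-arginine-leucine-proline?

Met: 1 codon.
Gln: 2 codons.
Arg: 6 codons.
Leu: 6 codons.
Pro: 4 codons.
1 × 2 × 6 × 6 × 4 = 288.

288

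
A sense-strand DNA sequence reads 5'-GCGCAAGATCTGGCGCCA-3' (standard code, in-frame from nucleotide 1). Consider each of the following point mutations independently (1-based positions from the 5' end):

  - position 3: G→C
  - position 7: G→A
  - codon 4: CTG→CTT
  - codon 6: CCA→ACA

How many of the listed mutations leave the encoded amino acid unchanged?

Codon 1: GCG (Ala) → GCC (Ala) — synonymous.
Codon 3: GAT (Asp) → AAT (Asn) — missense.
Codon 4: CTG (Leu) → CTT (Leu) — synonymous.
Codon 6: CCA (Pro) → ACA (Thr) — missense.
Synonymous: 2 of 4.

2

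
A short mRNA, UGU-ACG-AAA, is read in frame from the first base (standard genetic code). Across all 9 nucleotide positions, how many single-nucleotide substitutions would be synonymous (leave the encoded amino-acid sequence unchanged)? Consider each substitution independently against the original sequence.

5

Codon 1 (UGU, Cys): 1 synonymous substitution.
Codon 2 (ACG, Thr): 3 synonymous substitutions.
Codon 3 (AAA, Lys): 1 synonymous substitution.
Total: 1 + 3 + 1 = 5.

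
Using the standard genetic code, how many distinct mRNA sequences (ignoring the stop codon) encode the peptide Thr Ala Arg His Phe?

384

Thr: 4 codons.
Ala: 4 codons.
Arg: 6 codons.
His: 2 codons.
Phe: 2 codons.
4 × 4 × 6 × 2 × 2 = 384.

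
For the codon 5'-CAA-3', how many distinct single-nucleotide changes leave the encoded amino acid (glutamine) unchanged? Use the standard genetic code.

1

Position 1: none → 0 synonymous.
Position 2: none → 0 synonymous.
Position 3: CAG → 1 synonymous.
Total: 0 + 0 + 1 = 1.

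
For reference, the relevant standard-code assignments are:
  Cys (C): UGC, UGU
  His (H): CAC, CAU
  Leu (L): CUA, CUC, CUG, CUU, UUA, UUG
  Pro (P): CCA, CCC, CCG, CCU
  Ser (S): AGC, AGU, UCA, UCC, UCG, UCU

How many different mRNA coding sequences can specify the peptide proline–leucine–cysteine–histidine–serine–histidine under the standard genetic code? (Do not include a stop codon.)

Pro: 4 codons.
Leu: 6 codons.
Cys: 2 codons.
His: 2 codons.
Ser: 6 codons.
His: 2 codons.
4 × 6 × 2 × 2 × 6 × 2 = 1152.

1152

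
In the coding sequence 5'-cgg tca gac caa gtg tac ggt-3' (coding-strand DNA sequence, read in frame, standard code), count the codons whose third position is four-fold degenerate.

4

Codon 1 CGG (Arg): third position 4-fold.
Codon 2 TCA (Ser): third position 4-fold.
Codon 3 GAC (Asp): third position 2-fold.
Codon 4 CAA (Gln): third position 2-fold.
Codon 5 GTG (Val): third position 4-fold.
Codon 6 TAC (Tyr): third position 2-fold.
Codon 7 GGT (Gly): third position 4-fold.
Four-fold degenerate third positions: 4.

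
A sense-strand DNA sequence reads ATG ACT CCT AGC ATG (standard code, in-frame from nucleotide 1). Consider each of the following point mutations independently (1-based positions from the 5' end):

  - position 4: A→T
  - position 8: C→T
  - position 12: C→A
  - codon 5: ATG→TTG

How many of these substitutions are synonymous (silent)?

0

Codon 2: ACT (Thr) → TCT (Ser) — missense.
Codon 3: CCT (Pro) → CTT (Leu) — missense.
Codon 4: AGC (Ser) → AGA (Arg) — missense.
Codon 5: ATG (Met) → TTG (Leu) — missense.
Synonymous: 0 of 4.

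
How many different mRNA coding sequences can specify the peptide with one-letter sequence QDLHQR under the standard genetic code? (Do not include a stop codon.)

Gln: 2 codons.
Asp: 2 codons.
Leu: 6 codons.
His: 2 codons.
Gln: 2 codons.
Arg: 6 codons.
2 × 2 × 6 × 2 × 2 × 6 = 576.

576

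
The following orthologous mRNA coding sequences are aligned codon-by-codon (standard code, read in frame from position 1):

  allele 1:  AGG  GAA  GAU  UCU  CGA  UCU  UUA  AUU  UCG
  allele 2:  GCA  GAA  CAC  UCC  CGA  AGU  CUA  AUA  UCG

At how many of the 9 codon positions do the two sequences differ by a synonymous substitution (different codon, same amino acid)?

4

Codon 1: AGG Arg / GCA Ala — nonsynonymous.
Codon 2: GAA Glu / GAA Glu — identical.
Codon 3: GAU Asp / CAC His — nonsynonymous.
Codon 4: UCU Ser / UCC Ser — synonymous.
Codon 5: CGA Arg / CGA Arg — identical.
Codon 6: UCU Ser / AGU Ser — synonymous.
Codon 7: UUA Leu / CUA Leu — synonymous.
Codon 8: AUU Ile / AUA Ile — synonymous.
Codon 9: UCG Ser / UCG Ser — identical.
Synonymous differences: 4.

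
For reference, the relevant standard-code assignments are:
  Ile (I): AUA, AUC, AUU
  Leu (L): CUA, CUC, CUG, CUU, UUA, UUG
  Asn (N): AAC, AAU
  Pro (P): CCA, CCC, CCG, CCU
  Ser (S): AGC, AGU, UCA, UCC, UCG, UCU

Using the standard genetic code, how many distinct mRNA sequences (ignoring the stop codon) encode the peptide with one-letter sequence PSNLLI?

5184

Pro: 4 codons.
Ser: 6 codons.
Asn: 2 codons.
Leu: 6 codons.
Leu: 6 codons.
Ile: 3 codons.
4 × 6 × 2 × 6 × 6 × 3 = 5184.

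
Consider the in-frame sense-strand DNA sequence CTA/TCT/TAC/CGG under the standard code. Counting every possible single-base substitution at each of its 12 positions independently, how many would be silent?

Codon 1 (CTA, Leu): 4 synonymous substitutions.
Codon 2 (TCT, Ser): 3 synonymous substitutions.
Codon 3 (TAC, Tyr): 1 synonymous substitution.
Codon 4 (CGG, Arg): 4 synonymous substitutions.
Total: 4 + 3 + 1 + 4 = 12.

12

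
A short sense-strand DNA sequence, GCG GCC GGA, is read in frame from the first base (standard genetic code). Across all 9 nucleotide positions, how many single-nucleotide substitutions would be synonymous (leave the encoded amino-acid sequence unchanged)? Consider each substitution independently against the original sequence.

9

Codon 1 (GCG, Ala): 3 synonymous substitutions.
Codon 2 (GCC, Ala): 3 synonymous substitutions.
Codon 3 (GGA, Gly): 3 synonymous substitutions.
Total: 3 + 3 + 3 = 9.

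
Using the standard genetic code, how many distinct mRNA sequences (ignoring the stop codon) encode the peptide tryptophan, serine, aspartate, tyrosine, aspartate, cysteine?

Trp: 1 codon.
Ser: 6 codons.
Asp: 2 codons.
Tyr: 2 codons.
Asp: 2 codons.
Cys: 2 codons.
1 × 6 × 2 × 2 × 2 × 2 = 96.

96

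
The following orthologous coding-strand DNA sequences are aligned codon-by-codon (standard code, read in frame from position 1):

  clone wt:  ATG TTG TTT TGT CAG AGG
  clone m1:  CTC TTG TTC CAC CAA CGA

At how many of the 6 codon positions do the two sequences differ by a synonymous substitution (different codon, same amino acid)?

3

Codon 1: ATG Met / CTC Leu — nonsynonymous.
Codon 2: TTG Leu / TTG Leu — identical.
Codon 3: TTT Phe / TTC Phe — synonymous.
Codon 4: TGT Cys / CAC His — nonsynonymous.
Codon 5: CAG Gln / CAA Gln — synonymous.
Codon 6: AGG Arg / CGA Arg — synonymous.
Synonymous differences: 3.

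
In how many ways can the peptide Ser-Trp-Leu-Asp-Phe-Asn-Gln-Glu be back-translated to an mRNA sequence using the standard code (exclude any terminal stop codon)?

Ser: 6 codons.
Trp: 1 codon.
Leu: 6 codons.
Asp: 2 codons.
Phe: 2 codons.
Asn: 2 codons.
Gln: 2 codons.
Glu: 2 codons.
6 × 1 × 6 × 2 × 2 × 2 × 2 × 2 = 1152.

1152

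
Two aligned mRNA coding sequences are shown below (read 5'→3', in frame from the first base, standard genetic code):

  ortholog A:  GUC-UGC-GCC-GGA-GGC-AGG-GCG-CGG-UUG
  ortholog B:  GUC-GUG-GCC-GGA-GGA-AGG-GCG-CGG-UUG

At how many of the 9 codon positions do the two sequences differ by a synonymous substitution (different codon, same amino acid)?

Codon 1: GUC Val / GUC Val — identical.
Codon 2: UGC Cys / GUG Val — nonsynonymous.
Codon 3: GCC Ala / GCC Ala — identical.
Codon 4: GGA Gly / GGA Gly — identical.
Codon 5: GGC Gly / GGA Gly — synonymous.
Codon 6: AGG Arg / AGG Arg — identical.
Codon 7: GCG Ala / GCG Ala — identical.
Codon 8: CGG Arg / CGG Arg — identical.
Codon 9: UUG Leu / UUG Leu — identical.
Synonymous differences: 1.

1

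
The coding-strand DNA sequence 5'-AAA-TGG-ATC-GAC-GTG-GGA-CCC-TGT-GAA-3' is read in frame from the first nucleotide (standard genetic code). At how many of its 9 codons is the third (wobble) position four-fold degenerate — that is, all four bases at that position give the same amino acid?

Codon 1 AAA (Lys): third position 2-fold.
Codon 2 TGG (Trp): third position 1-fold.
Codon 3 ATC (Ile): third position 3-fold.
Codon 4 GAC (Asp): third position 2-fold.
Codon 5 GTG (Val): third position 4-fold.
Codon 6 GGA (Gly): third position 4-fold.
Codon 7 CCC (Pro): third position 4-fold.
Codon 8 TGT (Cys): third position 2-fold.
Codon 9 GAA (Glu): third position 2-fold.
Four-fold degenerate third positions: 3.

3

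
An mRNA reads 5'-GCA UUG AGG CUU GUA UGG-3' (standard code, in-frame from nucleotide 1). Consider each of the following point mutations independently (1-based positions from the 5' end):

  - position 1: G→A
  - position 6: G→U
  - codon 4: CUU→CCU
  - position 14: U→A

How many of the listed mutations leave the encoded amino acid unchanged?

0

Codon 1: GCA (Ala) → ACA (Thr) — missense.
Codon 2: UUG (Leu) → UUU (Phe) — missense.
Codon 4: CUU (Leu) → CCU (Pro) — missense.
Codon 5: GUA (Val) → GAA (Glu) — missense.
Synonymous: 0 of 4.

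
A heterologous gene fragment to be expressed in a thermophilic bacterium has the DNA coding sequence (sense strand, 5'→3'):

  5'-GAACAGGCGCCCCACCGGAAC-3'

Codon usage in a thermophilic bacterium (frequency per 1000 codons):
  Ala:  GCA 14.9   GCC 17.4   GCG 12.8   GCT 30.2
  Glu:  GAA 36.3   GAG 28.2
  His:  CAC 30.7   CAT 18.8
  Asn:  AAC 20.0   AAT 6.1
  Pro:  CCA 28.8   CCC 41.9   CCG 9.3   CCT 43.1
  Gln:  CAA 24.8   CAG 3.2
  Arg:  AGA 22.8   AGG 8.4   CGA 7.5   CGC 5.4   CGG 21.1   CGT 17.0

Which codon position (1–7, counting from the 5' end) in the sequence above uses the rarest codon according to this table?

2

Codon 1 GAA (Glu): 36.3 per 1000.
Codon 2 CAG (Gln): 3.2 per 1000.
Codon 3 GCG (Ala): 12.8 per 1000.
Codon 4 CCC (Pro): 41.9 per 1000.
Codon 5 CAC (His): 30.7 per 1000.
Codon 6 CGG (Arg): 21.1 per 1000.
Codon 7 AAC (Asn): 20.0 per 1000.
Lowest frequency is 3.2 at codon 2.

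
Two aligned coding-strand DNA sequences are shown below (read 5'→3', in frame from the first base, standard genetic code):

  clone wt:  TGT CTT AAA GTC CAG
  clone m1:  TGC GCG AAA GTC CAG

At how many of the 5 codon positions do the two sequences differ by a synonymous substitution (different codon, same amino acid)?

Codon 1: TGT Cys / TGC Cys — synonymous.
Codon 2: CTT Leu / GCG Ala — nonsynonymous.
Codon 3: AAA Lys / AAA Lys — identical.
Codon 4: GTC Val / GTC Val — identical.
Codon 5: CAG Gln / CAG Gln — identical.
Synonymous differences: 1.

1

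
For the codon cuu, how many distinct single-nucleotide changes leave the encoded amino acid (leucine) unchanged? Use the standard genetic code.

3

Position 1: none → 0 synonymous.
Position 2: none → 0 synonymous.
Position 3: CUC, CUA, CUG → 3 synonymous.
Total: 0 + 0 + 3 = 3.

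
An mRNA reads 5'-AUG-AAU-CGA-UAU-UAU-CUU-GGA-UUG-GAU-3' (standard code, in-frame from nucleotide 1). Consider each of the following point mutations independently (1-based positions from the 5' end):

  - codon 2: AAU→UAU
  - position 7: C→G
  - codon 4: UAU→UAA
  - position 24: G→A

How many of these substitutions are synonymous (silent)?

1

Codon 2: AAU (Asn) → UAU (Tyr) — missense.
Codon 3: CGA (Arg) → GGA (Gly) — missense.
Codon 4: UAU (Tyr) → UAA (Stop) — nonsense.
Codon 8: UUG (Leu) → UUA (Leu) — synonymous.
Synonymous: 1 of 4.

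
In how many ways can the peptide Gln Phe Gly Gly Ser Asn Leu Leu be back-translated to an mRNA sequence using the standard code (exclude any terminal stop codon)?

27648

Gln: 2 codons.
Phe: 2 codons.
Gly: 4 codons.
Gly: 4 codons.
Ser: 6 codons.
Asn: 2 codons.
Leu: 6 codons.
Leu: 6 codons.
2 × 2 × 4 × 4 × 6 × 2 × 6 × 6 = 27648.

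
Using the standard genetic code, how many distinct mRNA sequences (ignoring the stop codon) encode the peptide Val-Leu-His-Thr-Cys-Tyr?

768

Val: 4 codons.
Leu: 6 codons.
His: 2 codons.
Thr: 4 codons.
Cys: 2 codons.
Tyr: 2 codons.
4 × 6 × 2 × 4 × 2 × 2 = 768.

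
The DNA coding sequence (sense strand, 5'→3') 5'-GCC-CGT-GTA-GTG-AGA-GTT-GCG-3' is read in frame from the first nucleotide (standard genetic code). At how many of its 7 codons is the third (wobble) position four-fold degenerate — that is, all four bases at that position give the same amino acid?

6

Codon 1 GCC (Ala): third position 4-fold.
Codon 2 CGT (Arg): third position 4-fold.
Codon 3 GTA (Val): third position 4-fold.
Codon 4 GTG (Val): third position 4-fold.
Codon 5 AGA (Arg): third position 2-fold.
Codon 6 GTT (Val): third position 4-fold.
Codon 7 GCG (Ala): third position 4-fold.
Four-fold degenerate third positions: 6.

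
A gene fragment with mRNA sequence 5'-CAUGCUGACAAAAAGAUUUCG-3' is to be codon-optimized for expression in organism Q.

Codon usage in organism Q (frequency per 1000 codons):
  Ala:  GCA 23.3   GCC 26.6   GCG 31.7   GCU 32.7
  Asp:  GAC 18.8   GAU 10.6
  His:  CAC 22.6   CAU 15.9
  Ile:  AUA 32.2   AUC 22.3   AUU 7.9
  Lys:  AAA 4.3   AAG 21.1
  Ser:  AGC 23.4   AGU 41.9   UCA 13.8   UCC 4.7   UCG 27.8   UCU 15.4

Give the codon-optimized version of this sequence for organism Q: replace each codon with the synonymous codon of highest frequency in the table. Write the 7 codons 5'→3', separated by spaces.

CAC GCU GAC AAG AAG AUA AGU

Codon 1 (His): best is CAC at 22.6.
Codon 2 (Ala): best is GCU at 32.7.
Codon 3 (Asp): best is GAC at 18.8.
Codon 4 (Lys): best is AAG at 21.1.
Codon 5 (Lys): best is AAG at 21.1.
Codon 6 (Ile): best is AUA at 32.2.
Codon 7 (Ser): best is AGU at 41.9.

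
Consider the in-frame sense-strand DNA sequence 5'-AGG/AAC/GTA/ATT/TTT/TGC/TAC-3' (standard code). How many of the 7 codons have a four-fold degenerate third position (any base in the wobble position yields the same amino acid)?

1

Codon 1 AGG (Arg): third position 2-fold.
Codon 2 AAC (Asn): third position 2-fold.
Codon 3 GTA (Val): third position 4-fold.
Codon 4 ATT (Ile): third position 3-fold.
Codon 5 TTT (Phe): third position 2-fold.
Codon 6 TGC (Cys): third position 2-fold.
Codon 7 TAC (Tyr): third position 2-fold.
Four-fold degenerate third positions: 1.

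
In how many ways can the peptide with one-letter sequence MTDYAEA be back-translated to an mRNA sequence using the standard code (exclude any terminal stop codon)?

512

Met: 1 codon.
Thr: 4 codons.
Asp: 2 codons.
Tyr: 2 codons.
Ala: 4 codons.
Glu: 2 codons.
Ala: 4 codons.
1 × 4 × 2 × 2 × 4 × 2 × 4 = 512.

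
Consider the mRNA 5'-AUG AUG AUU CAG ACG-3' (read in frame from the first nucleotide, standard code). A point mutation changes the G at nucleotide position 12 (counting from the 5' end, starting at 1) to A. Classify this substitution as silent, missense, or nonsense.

Position 12 falls in codon 4: CAG → Gln.
After the substitution the codon is CAA → Gln.
Both encode Gln, so the change is synonymous.

silent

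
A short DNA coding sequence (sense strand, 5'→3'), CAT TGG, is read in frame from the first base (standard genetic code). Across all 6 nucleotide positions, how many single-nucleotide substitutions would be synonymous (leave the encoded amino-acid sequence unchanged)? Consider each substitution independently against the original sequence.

Codon 1 (CAT, His): 1 synonymous substitution.
Codon 2 (TGG, Trp): 0 synonymous substitutions.
Total: 1 + 0 = 1.

1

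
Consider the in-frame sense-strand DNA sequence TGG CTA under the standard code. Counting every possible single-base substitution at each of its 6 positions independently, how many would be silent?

Codon 1 (TGG, Trp): 0 synonymous substitutions.
Codon 2 (CTA, Leu): 4 synonymous substitutions.
Total: 0 + 4 = 4.

4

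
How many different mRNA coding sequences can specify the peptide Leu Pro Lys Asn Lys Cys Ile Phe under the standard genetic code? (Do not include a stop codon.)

2304

Leu: 6 codons.
Pro: 4 codons.
Lys: 2 codons.
Asn: 2 codons.
Lys: 2 codons.
Cys: 2 codons.
Ile: 3 codons.
Phe: 2 codons.
6 × 4 × 2 × 2 × 2 × 2 × 3 × 2 = 2304.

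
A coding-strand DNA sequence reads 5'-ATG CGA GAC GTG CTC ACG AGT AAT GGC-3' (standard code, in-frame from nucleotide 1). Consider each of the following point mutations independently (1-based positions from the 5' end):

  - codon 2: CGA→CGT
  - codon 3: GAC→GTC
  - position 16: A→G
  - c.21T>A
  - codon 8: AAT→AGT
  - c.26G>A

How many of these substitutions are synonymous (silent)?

1

Codon 2: CGA (Arg) → CGT (Arg) — synonymous.
Codon 3: GAC (Asp) → GTC (Val) — missense.
Codon 6: ACG (Thr) → GCG (Ala) — missense.
Codon 7: AGT (Ser) → AGA (Arg) — missense.
Codon 8: AAT (Asn) → AGT (Ser) — missense.
Codon 9: GGC (Gly) → GAC (Asp) — missense.
Synonymous: 1 of 6.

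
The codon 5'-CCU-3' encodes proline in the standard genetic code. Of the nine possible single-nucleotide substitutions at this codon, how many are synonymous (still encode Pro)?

Position 1: none → 0 synonymous.
Position 2: none → 0 synonymous.
Position 3: CCC, CCA, CCG → 3 synonymous.
Total: 0 + 0 + 3 = 3.

3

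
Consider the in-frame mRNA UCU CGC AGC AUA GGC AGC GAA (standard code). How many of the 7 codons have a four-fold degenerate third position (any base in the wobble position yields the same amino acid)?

Codon 1 UCU (Ser): third position 4-fold.
Codon 2 CGC (Arg): third position 4-fold.
Codon 3 AGC (Ser): third position 2-fold.
Codon 4 AUA (Ile): third position 3-fold.
Codon 5 GGC (Gly): third position 4-fold.
Codon 6 AGC (Ser): third position 2-fold.
Codon 7 GAA (Glu): third position 2-fold.
Four-fold degenerate third positions: 3.

3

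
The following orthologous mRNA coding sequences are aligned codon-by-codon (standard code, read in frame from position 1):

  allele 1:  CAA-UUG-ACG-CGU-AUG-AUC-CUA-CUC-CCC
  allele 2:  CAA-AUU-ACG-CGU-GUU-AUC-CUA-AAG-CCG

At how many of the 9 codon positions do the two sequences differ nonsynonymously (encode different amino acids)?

3

Codon 1: CAA Gln / CAA Gln — identical.
Codon 2: UUG Leu / AUU Ile — nonsynonymous.
Codon 3: ACG Thr / ACG Thr — identical.
Codon 4: CGU Arg / CGU Arg — identical.
Codon 5: AUG Met / GUU Val — nonsynonymous.
Codon 6: AUC Ile / AUC Ile — identical.
Codon 7: CUA Leu / CUA Leu — identical.
Codon 8: CUC Leu / AAG Lys — nonsynonymous.
Codon 9: CCC Pro / CCG Pro — synonymous.
Nonsynonymous differences: 3.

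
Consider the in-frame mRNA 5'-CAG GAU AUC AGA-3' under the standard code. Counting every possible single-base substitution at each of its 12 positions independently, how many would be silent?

6

Codon 1 (CAG, Gln): 1 synonymous substitution.
Codon 2 (GAU, Asp): 1 synonymous substitution.
Codon 3 (AUC, Ile): 2 synonymous substitutions.
Codon 4 (AGA, Arg): 2 synonymous substitutions.
Total: 1 + 1 + 2 + 2 = 6.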